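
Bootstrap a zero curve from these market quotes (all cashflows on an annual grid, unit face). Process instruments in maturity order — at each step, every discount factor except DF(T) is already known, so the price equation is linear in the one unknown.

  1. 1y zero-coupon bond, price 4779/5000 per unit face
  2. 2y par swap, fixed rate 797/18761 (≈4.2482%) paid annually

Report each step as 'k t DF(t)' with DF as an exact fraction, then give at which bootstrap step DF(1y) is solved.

1 1 4779/5000
2 2 9203/10000
DF(1y) is solved at step 1

step 1 [1y] zero: DF = P = 4779/5000 ≈ 0.955800
step 2 [2y] swap r/1=797/18761: DF=(1 − 797/18761·(0.955800))/(1+797/18761) = 9203/10000 ≈ 0.920300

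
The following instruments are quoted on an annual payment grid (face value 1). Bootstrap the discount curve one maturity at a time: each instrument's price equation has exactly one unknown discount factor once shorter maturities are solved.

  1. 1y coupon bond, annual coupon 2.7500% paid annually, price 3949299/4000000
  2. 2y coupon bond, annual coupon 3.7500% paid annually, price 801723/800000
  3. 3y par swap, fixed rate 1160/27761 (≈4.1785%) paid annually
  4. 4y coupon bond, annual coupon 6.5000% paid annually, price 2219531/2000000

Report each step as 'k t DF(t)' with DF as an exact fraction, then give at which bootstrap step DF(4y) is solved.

1 1 9609/10000
2 2 582/625
3 3 221/250
4 4 4363/5000
DF(4y) is solved at step 4

step 1 [1y] bond c/1=11/400: DF=(3949299/4000000 − 11/400·(0))/(1+11/400) = 9609/10000 ≈ 0.960900
step 2 [2y] bond c/1=3/80: DF=(801723/800000 − 3/80·(0.960900))/(1+3/80) = 582/625 ≈ 0.931200
step 3 [3y] swap r/1=1160/27761: DF=(1 − 1160/27761·(0.960900+0.931200))/(1+1160/27761) = 221/250 ≈ 0.884000
step 4 [4y] bond c/1=13/200: DF=(2219531/2000000 − 13/200·(0.960900+0.931200+0.884000))/(1+13/200) = 4363/5000 ≈ 0.872600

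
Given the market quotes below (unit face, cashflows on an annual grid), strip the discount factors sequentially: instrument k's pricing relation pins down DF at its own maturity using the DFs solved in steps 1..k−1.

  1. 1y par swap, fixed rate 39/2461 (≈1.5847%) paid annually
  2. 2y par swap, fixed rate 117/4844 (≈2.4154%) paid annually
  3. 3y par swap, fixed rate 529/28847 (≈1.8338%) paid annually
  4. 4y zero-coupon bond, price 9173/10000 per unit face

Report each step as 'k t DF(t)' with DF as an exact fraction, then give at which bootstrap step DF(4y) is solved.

step 1 [1y] swap r/1=39/2461: DF=(1 − 39/2461·(0))/(1+39/2461) = 2461/2500 ≈ 0.984400
step 2 [2y] swap r/1=117/4844: DF=(1 − 117/4844·(0.984400))/(1+117/4844) = 2383/2500 ≈ 0.953200
step 3 [3y] swap r/1=529/28847: DF=(1 − 529/28847·(0.984400+0.953200))/(1+529/28847) = 9471/10000 ≈ 0.947100
step 4 [4y] zero: DF = P = 9173/10000 ≈ 0.917300

1 1 2461/2500
2 2 2383/2500
3 3 9471/10000
4 4 9173/10000
DF(4y) is solved at step 4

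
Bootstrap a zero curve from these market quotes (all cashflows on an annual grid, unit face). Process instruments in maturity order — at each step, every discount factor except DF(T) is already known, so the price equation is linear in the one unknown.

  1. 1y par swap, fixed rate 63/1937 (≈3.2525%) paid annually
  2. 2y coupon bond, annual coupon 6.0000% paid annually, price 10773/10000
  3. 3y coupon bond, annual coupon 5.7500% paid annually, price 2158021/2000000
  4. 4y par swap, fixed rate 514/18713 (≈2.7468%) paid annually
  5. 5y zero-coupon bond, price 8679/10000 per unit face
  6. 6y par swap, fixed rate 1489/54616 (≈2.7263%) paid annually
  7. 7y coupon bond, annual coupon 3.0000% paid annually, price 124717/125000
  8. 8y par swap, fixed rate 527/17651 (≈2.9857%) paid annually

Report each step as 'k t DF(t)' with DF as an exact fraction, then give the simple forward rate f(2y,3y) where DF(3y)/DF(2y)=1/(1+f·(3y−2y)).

step 1 [1y] swap r/1=63/1937: DF=(1 − 63/1937·(0))/(1+63/1937) = 1937/2000 ≈ 0.968500
step 2 [2y] bond c/1=3/50: DF=(10773/10000 − 3/50·(0.968500))/(1+3/50) = 1923/2000 ≈ 0.961500
step 3 [3y] bond c/1=23/400: DF=(2158021/2000000 − 23/400·(0.968500+0.961500))/(1+23/400) = 4577/5000 ≈ 0.915400
step 4 [4y] swap r/1=514/18713: DF=(1 − 514/18713·(0.968500+0.961500+0.915400))/(1+514/18713) = 2243/2500 ≈ 0.897200
step 5 [5y] zero: DF = P = 8679/10000 ≈ 0.867900
step 6 [6y] swap r/1=1489/54616: DF=(1 − 1489/54616·(0.968500+0.961500+0.915400+0.897200+0.867900))/(1+1489/54616) = 8511/10000 ≈ 0.851100
step 7 [7y] bond c/1=3/100: DF=(124717/125000 − 3/100·(0.968500+0.961500+0.915400+0.897200+0.867900+0.851100))/(1+3/100) = 506/625 ≈ 0.809600
step 8 [8y] swap r/1=527/17651: DF=(1 − 527/17651·(0.968500+0.961500+0.915400+0.897200+0.867900+0.851100+0.809600))/(1+527/17651) = 1973/2500 ≈ 0.789200

1 1 1937/2000
2 2 1923/2000
3 3 4577/5000
4 4 2243/2500
5 5 8679/10000
6 6 8511/10000
7 7 506/625
8 8 1973/2500
f(2y,3y) = ((1923/2000)/(4577/5000) − 1)/(1) = 461/9154 ≈ 5.0360%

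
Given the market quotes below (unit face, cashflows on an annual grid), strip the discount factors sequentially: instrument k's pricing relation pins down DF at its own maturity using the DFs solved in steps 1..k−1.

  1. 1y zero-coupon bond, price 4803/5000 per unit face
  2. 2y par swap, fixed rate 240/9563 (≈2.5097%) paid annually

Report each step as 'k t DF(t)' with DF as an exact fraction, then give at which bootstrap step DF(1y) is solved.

1 1 4803/5000
2 2 119/125
DF(1y) is solved at step 1

step 1 [1y] zero: DF = P = 4803/5000 ≈ 0.960600
step 2 [2y] swap r/1=240/9563: DF=(1 − 240/9563·(0.960600))/(1+240/9563) = 119/125 ≈ 0.952000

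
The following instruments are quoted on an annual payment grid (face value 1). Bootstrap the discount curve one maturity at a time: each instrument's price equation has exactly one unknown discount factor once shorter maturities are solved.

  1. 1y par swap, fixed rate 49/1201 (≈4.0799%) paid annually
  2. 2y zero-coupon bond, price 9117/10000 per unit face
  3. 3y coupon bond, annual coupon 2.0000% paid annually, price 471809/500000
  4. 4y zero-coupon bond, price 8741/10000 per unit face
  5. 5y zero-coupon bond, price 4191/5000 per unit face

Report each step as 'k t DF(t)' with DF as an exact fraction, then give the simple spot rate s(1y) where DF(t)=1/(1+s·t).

step 1 [1y] swap r/1=49/1201: DF=(1 − 49/1201·(0))/(1+49/1201) = 1201/1250 ≈ 0.960800
step 2 [2y] zero: DF = P = 9117/10000 ≈ 0.911700
step 3 [3y] bond c/1=1/50: DF=(471809/500000 − 1/50·(0.960800+0.911700))/(1+1/50) = 2221/2500 ≈ 0.888400
step 4 [4y] zero: DF = P = 8741/10000 ≈ 0.874100
step 5 [5y] zero: DF = P = 4191/5000 ≈ 0.838200

1 1 1201/1250
2 2 9117/10000
3 3 2221/2500
4 4 8741/10000
5 5 4191/5000
s(1y) = (1/(1201/1250) − 1)/(1) = 49/1201 ≈ 4.0799%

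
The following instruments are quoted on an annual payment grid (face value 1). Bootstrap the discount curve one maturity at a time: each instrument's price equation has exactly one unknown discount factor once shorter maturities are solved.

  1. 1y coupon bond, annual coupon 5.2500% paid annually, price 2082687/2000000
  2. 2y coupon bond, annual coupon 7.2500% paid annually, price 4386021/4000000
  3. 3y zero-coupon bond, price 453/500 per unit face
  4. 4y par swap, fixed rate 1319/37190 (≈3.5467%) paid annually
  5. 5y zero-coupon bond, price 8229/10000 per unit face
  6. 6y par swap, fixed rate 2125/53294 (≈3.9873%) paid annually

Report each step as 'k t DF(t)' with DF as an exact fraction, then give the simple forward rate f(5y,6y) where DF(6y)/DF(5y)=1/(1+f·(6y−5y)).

1 1 4947/5000
2 2 1911/2000
3 3 453/500
4 4 8681/10000
5 5 8229/10000
6 6 63/80
f(5y,6y) = ((8229/10000)/(63/80) − 1)/(1) = 118/2625 ≈ 4.4952%

step 1 [1y] bond c/1=21/400: DF=(2082687/2000000 − 21/400·(0))/(1+21/400) = 4947/5000 ≈ 0.989400
step 2 [2y] bond c/1=29/400: DF=(4386021/4000000 − 29/400·(0.989400))/(1+29/400) = 1911/2000 ≈ 0.955500
step 3 [3y] zero: DF = P = 453/500 ≈ 0.906000
step 4 [4y] swap r/1=1319/37190: DF=(1 − 1319/37190·(0.989400+0.955500+0.906000))/(1+1319/37190) = 8681/10000 ≈ 0.868100
step 5 [5y] zero: DF = P = 8229/10000 ≈ 0.822900
step 6 [6y] swap r/1=2125/53294: DF=(1 − 2125/53294·(0.989400+0.955500+0.906000+0.868100+0.822900))/(1+2125/53294) = 63/80 ≈ 0.787500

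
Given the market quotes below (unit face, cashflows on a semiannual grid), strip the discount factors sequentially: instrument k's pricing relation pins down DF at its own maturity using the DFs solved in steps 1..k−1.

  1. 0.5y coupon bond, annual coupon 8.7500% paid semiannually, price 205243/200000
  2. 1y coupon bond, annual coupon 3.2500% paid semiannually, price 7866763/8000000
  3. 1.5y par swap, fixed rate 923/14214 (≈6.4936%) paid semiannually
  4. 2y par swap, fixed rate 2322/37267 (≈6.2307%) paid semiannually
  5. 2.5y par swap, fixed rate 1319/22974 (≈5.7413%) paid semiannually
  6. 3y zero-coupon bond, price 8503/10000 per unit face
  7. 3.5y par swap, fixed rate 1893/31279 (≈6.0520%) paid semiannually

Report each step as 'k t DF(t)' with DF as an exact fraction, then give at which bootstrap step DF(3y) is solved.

1 1/2 1229/1250
2 1 9519/10000
3 3/2 9077/10000
4 2 8839/10000
5 5/2 8681/10000
6 3 8503/10000
7 7/2 8107/10000
DF(3y) is solved at step 6

step 1 [0.5y] bond c/2=7/160: DF=(205243/200000 − 7/160·(0))/(1+7/160) = 1229/1250 ≈ 0.983200
step 2 [1y] bond c/2=13/800: DF=(7866763/8000000 − 13/800·(0.983200))/(1+13/800) = 9519/10000 ≈ 0.951900
step 3 [1.5y] swap r/2=923/28428: DF=(1 − 923/28428·(0.983200+0.951900))/(1+923/28428) = 9077/10000 ≈ 0.907700
step 4 [2y] swap r/2=1161/37267: DF=(1 − 1161/37267·(0.983200+0.951900+0.907700))/(1+1161/37267) = 8839/10000 ≈ 0.883900
step 5 [2.5y] swap r/2=1319/45948: DF=(1 − 1319/45948·(0.983200+0.951900+0.907700+0.883900))/(1+1319/45948) = 8681/10000 ≈ 0.868100
step 6 [3y] zero: DF = P = 8503/10000 ≈ 0.850300
step 7 [3.5y] swap r/2=1893/62558: DF=(1 − 1893/62558·(0.983200+0.951900+0.907700+0.883900+0.868100+0.850300))/(1+1893/62558) = 8107/10000 ≈ 0.810700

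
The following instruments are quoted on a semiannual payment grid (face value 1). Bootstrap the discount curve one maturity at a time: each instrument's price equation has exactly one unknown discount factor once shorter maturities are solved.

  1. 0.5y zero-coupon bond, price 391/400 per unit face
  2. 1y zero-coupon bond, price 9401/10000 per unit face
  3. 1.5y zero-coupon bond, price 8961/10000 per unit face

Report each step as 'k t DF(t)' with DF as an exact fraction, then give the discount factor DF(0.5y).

step 1 [0.5y] zero: DF = P = 391/400 ≈ 0.977500
step 2 [1y] zero: DF = P = 9401/10000 ≈ 0.940100
step 3 [1.5y] zero: DF = P = 8961/10000 ≈ 0.896100

1 1/2 391/400
2 1 9401/10000
3 3/2 8961/10000
DF(0.5y) = 391/400 ≈ 0.977500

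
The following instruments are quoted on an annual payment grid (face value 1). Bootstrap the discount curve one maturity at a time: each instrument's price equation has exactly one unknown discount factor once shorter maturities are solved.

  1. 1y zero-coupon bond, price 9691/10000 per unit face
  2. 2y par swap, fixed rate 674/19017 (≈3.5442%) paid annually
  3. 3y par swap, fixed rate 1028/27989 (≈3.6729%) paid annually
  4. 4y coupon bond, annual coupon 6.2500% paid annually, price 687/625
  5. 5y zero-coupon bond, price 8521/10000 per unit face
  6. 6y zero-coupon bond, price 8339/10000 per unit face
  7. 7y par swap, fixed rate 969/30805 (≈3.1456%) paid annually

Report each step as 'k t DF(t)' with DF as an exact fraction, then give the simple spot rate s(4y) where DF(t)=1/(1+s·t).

step 1 [1y] zero: DF = P = 9691/10000 ≈ 0.969100
step 2 [2y] swap r/1=674/19017: DF=(1 − 674/19017·(0.969100))/(1+674/19017) = 4663/5000 ≈ 0.932600
step 3 [3y] swap r/1=1028/27989: DF=(1 − 1028/27989·(0.969100+0.932600))/(1+1028/27989) = 2243/2500 ≈ 0.897200
step 4 [4y] bond c/1=1/16: DF=(687/625 − 1/16·(0.969100+0.932600+0.897200))/(1+1/16) = 8699/10000 ≈ 0.869900
step 5 [5y] zero: DF = P = 8521/10000 ≈ 0.852100
step 6 [6y] zero: DF = P = 8339/10000 ≈ 0.833900
step 7 [7y] swap r/1=969/30805: DF=(1 − 969/30805·(0.969100+0.932600+0.897200+0.869900+0.852100+0.833900))/(1+969/30805) = 4031/5000 ≈ 0.806200

1 1 9691/10000
2 2 4663/5000
3 3 2243/2500
4 4 8699/10000
5 5 8521/10000
6 6 8339/10000
7 7 4031/5000
s(4y) = (1/(8699/10000) − 1)/(4) = 1301/34796 ≈ 3.7389%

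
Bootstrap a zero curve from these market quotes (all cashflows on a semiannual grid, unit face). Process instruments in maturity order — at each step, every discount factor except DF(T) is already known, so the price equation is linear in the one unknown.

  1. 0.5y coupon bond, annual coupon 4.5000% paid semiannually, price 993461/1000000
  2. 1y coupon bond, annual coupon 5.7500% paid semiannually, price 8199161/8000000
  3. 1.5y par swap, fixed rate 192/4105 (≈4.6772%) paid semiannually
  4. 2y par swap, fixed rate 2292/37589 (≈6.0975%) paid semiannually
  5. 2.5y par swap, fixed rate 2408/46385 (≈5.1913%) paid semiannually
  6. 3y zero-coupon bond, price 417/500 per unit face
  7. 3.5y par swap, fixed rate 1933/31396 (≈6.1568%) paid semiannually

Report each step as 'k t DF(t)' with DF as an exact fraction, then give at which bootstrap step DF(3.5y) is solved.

step 1 [0.5y] bond c/2=9/400: DF=(993461/1000000 − 9/400·(0))/(1+9/400) = 2429/2500 ≈ 0.971600
step 2 [1y] bond c/2=23/800: DF=(8199161/8000000 − 23/800·(0.971600))/(1+23/800) = 9691/10000 ≈ 0.969100
step 3 [1.5y] swap r/2=96/4105: DF=(1 − 96/4105·(0.971600+0.969100))/(1+96/4105) = 583/625 ≈ 0.932800
step 4 [2y] swap r/2=1146/37589: DF=(1 − 1146/37589·(0.971600+0.969100+0.932800))/(1+1146/37589) = 4427/5000 ≈ 0.885400
step 5 [2.5y] swap r/2=1204/46385: DF=(1 − 1204/46385·(0.971600+0.969100+0.932800+0.885400))/(1+1204/46385) = 2199/2500 ≈ 0.879600
step 6 [3y] zero: DF = P = 417/500 ≈ 0.834000
step 7 [3.5y] swap r/2=1933/62792: DF=(1 − 1933/62792·(0.971600+0.969100+0.932800+0.885400+0.879600+0.834000))/(1+1933/62792) = 8067/10000 ≈ 0.806700

1 1/2 2429/2500
2 1 9691/10000
3 3/2 583/625
4 2 4427/5000
5 5/2 2199/2500
6 3 417/500
7 7/2 8067/10000
DF(3.5y) is solved at step 7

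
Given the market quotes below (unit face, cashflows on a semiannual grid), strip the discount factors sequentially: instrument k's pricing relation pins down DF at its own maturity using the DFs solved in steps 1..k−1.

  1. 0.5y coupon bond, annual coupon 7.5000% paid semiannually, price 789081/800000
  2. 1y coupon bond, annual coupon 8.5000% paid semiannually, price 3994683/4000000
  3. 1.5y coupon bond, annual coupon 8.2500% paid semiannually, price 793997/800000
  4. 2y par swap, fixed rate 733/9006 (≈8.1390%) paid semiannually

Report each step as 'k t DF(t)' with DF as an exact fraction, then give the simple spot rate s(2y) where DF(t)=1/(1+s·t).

step 1 [0.5y] bond c/2=3/80: DF=(789081/800000 − 3/80·(0))/(1+3/80) = 9507/10000 ≈ 0.950700
step 2 [1y] bond c/2=17/400: DF=(3994683/4000000 − 17/400·(0.950700))/(1+17/400) = 1149/1250 ≈ 0.919200
step 3 [1.5y] bond c/2=33/800: DF=(793997/800000 − 33/800·(0.950700+0.919200))/(1+33/800) = 8791/10000 ≈ 0.879100
step 4 [2y] swap r/2=733/18012: DF=(1 − 733/18012·(0.950700+0.919200+0.879100))/(1+733/18012) = 4267/5000 ≈ 0.853400

1 1/2 9507/10000
2 1 1149/1250
3 3/2 8791/10000
4 2 4267/5000
s(2y) = (1/(4267/5000) − 1)/(2) = 733/8534 ≈ 8.5892%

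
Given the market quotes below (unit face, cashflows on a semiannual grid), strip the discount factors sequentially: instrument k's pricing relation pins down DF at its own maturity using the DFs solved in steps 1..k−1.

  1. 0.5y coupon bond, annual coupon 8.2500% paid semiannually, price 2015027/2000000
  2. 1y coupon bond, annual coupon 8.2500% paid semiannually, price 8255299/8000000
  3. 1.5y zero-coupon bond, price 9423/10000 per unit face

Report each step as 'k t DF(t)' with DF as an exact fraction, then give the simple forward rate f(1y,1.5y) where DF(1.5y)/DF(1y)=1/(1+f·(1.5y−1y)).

step 1 [0.5y] bond c/2=33/800: DF=(2015027/2000000 − 33/800·(0))/(1+33/800) = 2419/2500 ≈ 0.967600
step 2 [1y] bond c/2=33/800: DF=(8255299/8000000 − 33/800·(0.967600))/(1+33/800) = 9527/10000 ≈ 0.952700
step 3 [1.5y] zero: DF = P = 9423/10000 ≈ 0.942300

1 1/2 2419/2500
2 1 9527/10000
3 3/2 9423/10000
f(1y,1.5y) = ((9527/10000)/(9423/10000) − 1)/(1/2) = 208/9423 ≈ 2.2074%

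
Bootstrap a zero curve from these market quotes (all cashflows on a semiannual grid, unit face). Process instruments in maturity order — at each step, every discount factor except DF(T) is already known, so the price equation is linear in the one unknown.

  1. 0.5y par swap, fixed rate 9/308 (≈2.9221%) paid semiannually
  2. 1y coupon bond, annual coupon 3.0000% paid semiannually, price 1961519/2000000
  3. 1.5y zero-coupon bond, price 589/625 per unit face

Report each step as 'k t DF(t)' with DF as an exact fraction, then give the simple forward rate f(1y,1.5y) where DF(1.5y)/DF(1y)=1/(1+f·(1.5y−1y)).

step 1 [0.5y] swap r/2=9/616: DF=(1 − 9/616·(0))/(1+9/616) = 616/625 ≈ 0.985600
step 2 [1y] bond c/2=3/200: DF=(1961519/2000000 − 3/200·(0.985600))/(1+3/200) = 9517/10000 ≈ 0.951700
step 3 [1.5y] zero: DF = P = 589/625 ≈ 0.942400

1 1/2 616/625
2 1 9517/10000
3 3/2 589/625
f(1y,1.5y) = ((9517/10000)/(589/625) − 1)/(1/2) = 3/152 ≈ 1.9737%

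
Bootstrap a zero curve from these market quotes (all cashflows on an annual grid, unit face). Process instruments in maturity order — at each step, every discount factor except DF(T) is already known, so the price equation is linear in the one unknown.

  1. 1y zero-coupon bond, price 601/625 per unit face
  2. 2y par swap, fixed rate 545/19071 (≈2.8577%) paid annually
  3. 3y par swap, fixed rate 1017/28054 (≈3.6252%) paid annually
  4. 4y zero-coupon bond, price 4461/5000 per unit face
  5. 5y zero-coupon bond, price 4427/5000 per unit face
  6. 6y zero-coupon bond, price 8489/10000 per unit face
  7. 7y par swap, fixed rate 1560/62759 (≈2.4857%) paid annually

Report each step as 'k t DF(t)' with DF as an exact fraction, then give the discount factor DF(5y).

1 1 601/625
2 2 1891/2000
3 3 8983/10000
4 4 4461/5000
5 5 4427/5000
6 6 8489/10000
7 7 211/250
DF(5y) = 4427/5000 ≈ 0.885400

step 1 [1y] zero: DF = P = 601/625 ≈ 0.961600
step 2 [2y] swap r/1=545/19071: DF=(1 − 545/19071·(0.961600))/(1+545/19071) = 1891/2000 ≈ 0.945500
step 3 [3y] swap r/1=1017/28054: DF=(1 − 1017/28054·(0.961600+0.945500))/(1+1017/28054) = 8983/10000 ≈ 0.898300
step 4 [4y] zero: DF = P = 4461/5000 ≈ 0.892200
step 5 [5y] zero: DF = P = 4427/5000 ≈ 0.885400
step 6 [6y] zero: DF = P = 8489/10000 ≈ 0.848900
step 7 [7y] swap r/1=1560/62759: DF=(1 − 1560/62759·(0.961600+0.945500+0.898300+0.892200+0.885400+0.848900))/(1+1560/62759) = 211/250 ≈ 0.844000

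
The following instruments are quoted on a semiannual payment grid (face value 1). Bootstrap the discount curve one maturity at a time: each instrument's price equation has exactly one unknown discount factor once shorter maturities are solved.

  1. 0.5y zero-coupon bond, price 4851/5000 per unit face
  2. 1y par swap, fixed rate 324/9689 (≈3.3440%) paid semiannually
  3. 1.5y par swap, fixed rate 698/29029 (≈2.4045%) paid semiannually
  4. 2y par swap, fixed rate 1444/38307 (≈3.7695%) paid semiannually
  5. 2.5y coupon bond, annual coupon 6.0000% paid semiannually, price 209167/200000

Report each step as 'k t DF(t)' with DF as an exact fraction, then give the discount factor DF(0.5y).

step 1 [0.5y] zero: DF = P = 4851/5000 ≈ 0.970200
step 2 [1y] swap r/2=162/9689: DF=(1 − 162/9689·(0.970200))/(1+162/9689) = 2419/2500 ≈ 0.967600
step 3 [1.5y] swap r/2=349/29029: DF=(1 − 349/29029·(0.970200+0.967600))/(1+349/29029) = 9651/10000 ≈ 0.965100
step 4 [2y] swap r/2=722/38307: DF=(1 − 722/38307·(0.970200+0.967600+0.965100))/(1+722/38307) = 4639/5000 ≈ 0.927800
step 5 [2.5y] bond c/2=3/100: DF=(209167/200000 − 3/100·(0.970200+0.967600+0.965100+0.927800))/(1+3/100) = 4519/5000 ≈ 0.903800

1 1/2 4851/5000
2 1 2419/2500
3 3/2 9651/10000
4 2 4639/5000
5 5/2 4519/5000
DF(0.5y) = 4851/5000 ≈ 0.970200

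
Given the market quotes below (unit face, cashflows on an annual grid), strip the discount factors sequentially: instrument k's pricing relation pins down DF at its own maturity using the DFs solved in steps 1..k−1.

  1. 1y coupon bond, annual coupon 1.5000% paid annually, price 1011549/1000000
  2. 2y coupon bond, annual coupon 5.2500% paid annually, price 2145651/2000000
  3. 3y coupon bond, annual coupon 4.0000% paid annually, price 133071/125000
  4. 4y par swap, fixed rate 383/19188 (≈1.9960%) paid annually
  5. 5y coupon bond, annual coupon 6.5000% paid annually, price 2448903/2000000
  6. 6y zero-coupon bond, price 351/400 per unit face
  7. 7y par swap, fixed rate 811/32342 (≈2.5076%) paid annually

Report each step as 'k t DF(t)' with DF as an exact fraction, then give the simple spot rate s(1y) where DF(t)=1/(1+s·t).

1 1 4983/5000
2 2 606/625
3 3 237/250
4 4 4617/5000
5 5 1831/2000
6 6 351/400
7 7 4189/5000
s(1y) = (1/(4983/5000) − 1)/(1) = 17/4983 ≈ 0.3412%

step 1 [1y] bond c/1=3/200: DF=(1011549/1000000 − 3/200·(0))/(1+3/200) = 4983/5000 ≈ 0.996600
step 2 [2y] bond c/1=21/400: DF=(2145651/2000000 − 21/400·(0.996600))/(1+21/400) = 606/625 ≈ 0.969600
step 3 [3y] bond c/1=1/25: DF=(133071/125000 − 1/25·(0.996600+0.969600))/(1+1/25) = 237/250 ≈ 0.948000
step 4 [4y] swap r/1=383/19188: DF=(1 − 383/19188·(0.996600+0.969600+0.948000))/(1+383/19188) = 4617/5000 ≈ 0.923400
step 5 [5y] bond c/1=13/200: DF=(2448903/2000000 − 13/200·(0.996600+0.969600+0.948000+0.923400))/(1+13/200) = 1831/2000 ≈ 0.915500
step 6 [6y] zero: DF = P = 351/400 ≈ 0.877500
step 7 [7y] swap r/1=811/32342: DF=(1 − 811/32342·(0.996600+0.969600+0.948000+0.923400+0.915500+0.877500))/(1+811/32342) = 4189/5000 ≈ 0.837800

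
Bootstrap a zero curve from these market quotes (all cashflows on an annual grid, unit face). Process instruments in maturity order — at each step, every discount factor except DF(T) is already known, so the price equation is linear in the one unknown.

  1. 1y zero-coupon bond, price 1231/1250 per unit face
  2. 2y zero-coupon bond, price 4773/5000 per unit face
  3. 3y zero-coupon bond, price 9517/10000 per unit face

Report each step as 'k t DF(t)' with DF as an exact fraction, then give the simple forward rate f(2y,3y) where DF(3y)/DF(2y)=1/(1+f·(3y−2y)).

1 1 1231/1250
2 2 4773/5000
3 3 9517/10000
f(2y,3y) = ((4773/5000)/(9517/10000) − 1)/(1) = 29/9517 ≈ 0.3047%

step 1 [1y] zero: DF = P = 1231/1250 ≈ 0.984800
step 2 [2y] zero: DF = P = 4773/5000 ≈ 0.954600
step 3 [3y] zero: DF = P = 9517/10000 ≈ 0.951700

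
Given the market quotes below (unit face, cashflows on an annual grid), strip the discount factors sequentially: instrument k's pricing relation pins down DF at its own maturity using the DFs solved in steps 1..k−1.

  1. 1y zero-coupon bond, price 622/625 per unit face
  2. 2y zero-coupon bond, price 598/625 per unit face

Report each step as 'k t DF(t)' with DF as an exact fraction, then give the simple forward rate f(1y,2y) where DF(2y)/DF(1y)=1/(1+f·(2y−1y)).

step 1 [1y] zero: DF = P = 622/625 ≈ 0.995200
step 2 [2y] zero: DF = P = 598/625 ≈ 0.956800

1 1 622/625
2 2 598/625
f(1y,2y) = ((622/625)/(598/625) − 1)/(1) = 12/299 ≈ 4.0134%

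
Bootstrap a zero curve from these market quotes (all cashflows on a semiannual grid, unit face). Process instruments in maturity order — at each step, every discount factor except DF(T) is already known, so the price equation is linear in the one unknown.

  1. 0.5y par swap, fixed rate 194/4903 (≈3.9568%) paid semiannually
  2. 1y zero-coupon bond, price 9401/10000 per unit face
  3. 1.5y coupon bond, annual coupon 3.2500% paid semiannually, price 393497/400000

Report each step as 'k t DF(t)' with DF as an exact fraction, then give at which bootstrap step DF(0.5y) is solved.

1 1/2 4903/5000
2 1 9401/10000
3 3/2 9373/10000
DF(0.5y) is solved at step 1

step 1 [0.5y] swap r/2=97/4903: DF=(1 − 97/4903·(0))/(1+97/4903) = 4903/5000 ≈ 0.980600
step 2 [1y] zero: DF = P = 9401/10000 ≈ 0.940100
step 3 [1.5y] bond c/2=13/800: DF=(393497/400000 − 13/800·(0.980600+0.940100))/(1+13/800) = 9373/10000 ≈ 0.937300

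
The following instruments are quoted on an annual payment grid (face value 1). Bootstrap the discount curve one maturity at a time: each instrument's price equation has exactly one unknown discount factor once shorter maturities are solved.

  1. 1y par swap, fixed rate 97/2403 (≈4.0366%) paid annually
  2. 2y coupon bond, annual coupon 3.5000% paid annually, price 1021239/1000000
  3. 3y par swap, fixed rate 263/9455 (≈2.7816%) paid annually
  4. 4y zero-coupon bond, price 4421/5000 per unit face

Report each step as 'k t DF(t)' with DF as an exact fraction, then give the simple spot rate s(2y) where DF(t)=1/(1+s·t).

step 1 [1y] swap r/1=97/2403: DF=(1 − 97/2403·(0))/(1+97/2403) = 2403/2500 ≈ 0.961200
step 2 [2y] bond c/1=7/200: DF=(1021239/1000000 − 7/200·(0.961200))/(1+7/200) = 4771/5000 ≈ 0.954200
step 3 [3y] swap r/1=263/9455: DF=(1 − 263/9455·(0.961200+0.954200))/(1+263/9455) = 9211/10000 ≈ 0.921100
step 4 [4y] zero: DF = P = 4421/5000 ≈ 0.884200

1 1 2403/2500
2 2 4771/5000
3 3 9211/10000
4 4 4421/5000
s(2y) = (1/(4771/5000) − 1)/(2) = 229/9542 ≈ 2.3999%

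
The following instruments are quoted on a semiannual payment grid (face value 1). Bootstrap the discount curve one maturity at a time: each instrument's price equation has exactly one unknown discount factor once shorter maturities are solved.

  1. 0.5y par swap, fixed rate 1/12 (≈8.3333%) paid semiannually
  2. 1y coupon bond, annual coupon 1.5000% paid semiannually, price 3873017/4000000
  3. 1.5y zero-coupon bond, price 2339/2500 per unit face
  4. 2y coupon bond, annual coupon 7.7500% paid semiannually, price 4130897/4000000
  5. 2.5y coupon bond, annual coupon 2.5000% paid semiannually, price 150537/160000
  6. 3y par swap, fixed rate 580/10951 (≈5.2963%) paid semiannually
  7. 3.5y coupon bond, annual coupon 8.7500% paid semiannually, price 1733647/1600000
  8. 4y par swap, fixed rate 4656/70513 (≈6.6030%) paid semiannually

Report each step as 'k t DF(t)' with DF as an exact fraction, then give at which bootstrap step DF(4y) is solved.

1 1/2 24/25
2 1 9539/10000
3 3/2 2339/2500
4 2 8879/10000
5 5/2 8831/10000
6 3 171/200
7 7/2 4043/5000
8 4 959/1250
DF(4y) is solved at step 8

step 1 [0.5y] swap r/2=1/24: DF=(1 − 1/24·(0))/(1+1/24) = 24/25 ≈ 0.960000
step 2 [1y] bond c/2=3/400: DF=(3873017/4000000 − 3/400·(0.960000))/(1+3/400) = 9539/10000 ≈ 0.953900
step 3 [1.5y] zero: DF = P = 2339/2500 ≈ 0.935600
step 4 [2y] bond c/2=31/800: DF=(4130897/4000000 − 31/800·(0.960000+0.953900+0.935600))/(1+31/800) = 8879/10000 ≈ 0.887900
step 5 [2.5y] bond c/2=1/80: DF=(150537/160000 − 1/80·(0.960000+0.953900+0.935600+0.887900))/(1+1/80) = 8831/10000 ≈ 0.883100
step 6 [3y] swap r/2=290/10951: DF=(1 − 290/10951·(0.960000+0.953900+0.935600+0.887900+0.883100))/(1+290/10951) = 171/200 ≈ 0.855000
step 7 [3.5y] bond c/2=7/160: DF=(1733647/1600000 − 7/160·(0.960000+0.953900+0.935600+0.887900+0.883100+0.855000))/(1+7/160) = 4043/5000 ≈ 0.808600
step 8 [4y] swap r/2=2328/70513: DF=(1 − 2328/70513·(0.960000+0.953900+0.935600+0.887900+0.883100+0.855000+0.808600))/(1+2328/70513) = 959/1250 ≈ 0.767200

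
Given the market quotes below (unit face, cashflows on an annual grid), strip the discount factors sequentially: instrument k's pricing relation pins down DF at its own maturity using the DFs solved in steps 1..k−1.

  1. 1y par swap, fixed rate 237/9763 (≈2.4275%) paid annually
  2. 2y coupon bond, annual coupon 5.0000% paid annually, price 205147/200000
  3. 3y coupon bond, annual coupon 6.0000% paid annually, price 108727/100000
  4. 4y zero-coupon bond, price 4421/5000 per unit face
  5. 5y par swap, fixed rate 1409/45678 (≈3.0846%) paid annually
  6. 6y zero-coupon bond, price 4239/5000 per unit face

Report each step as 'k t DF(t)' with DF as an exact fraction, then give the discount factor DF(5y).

1 1 9763/10000
2 2 1163/1250
3 3 4589/5000
4 4 4421/5000
5 5 8591/10000
6 6 4239/5000
DF(5y) = 8591/10000 ≈ 0.859100

step 1 [1y] swap r/1=237/9763: DF=(1 − 237/9763·(0))/(1+237/9763) = 9763/10000 ≈ 0.976300
step 2 [2y] bond c/1=1/20: DF=(205147/200000 − 1/20·(0.976300))/(1+1/20) = 1163/1250 ≈ 0.930400
step 3 [3y] bond c/1=3/50: DF=(108727/100000 − 3/50·(0.976300+0.930400))/(1+3/50) = 4589/5000 ≈ 0.917800
step 4 [4y] zero: DF = P = 4421/5000 ≈ 0.884200
step 5 [5y] swap r/1=1409/45678: DF=(1 − 1409/45678·(0.976300+0.930400+0.917800+0.884200))/(1+1409/45678) = 8591/10000 ≈ 0.859100
step 6 [6y] zero: DF = P = 4239/5000 ≈ 0.847800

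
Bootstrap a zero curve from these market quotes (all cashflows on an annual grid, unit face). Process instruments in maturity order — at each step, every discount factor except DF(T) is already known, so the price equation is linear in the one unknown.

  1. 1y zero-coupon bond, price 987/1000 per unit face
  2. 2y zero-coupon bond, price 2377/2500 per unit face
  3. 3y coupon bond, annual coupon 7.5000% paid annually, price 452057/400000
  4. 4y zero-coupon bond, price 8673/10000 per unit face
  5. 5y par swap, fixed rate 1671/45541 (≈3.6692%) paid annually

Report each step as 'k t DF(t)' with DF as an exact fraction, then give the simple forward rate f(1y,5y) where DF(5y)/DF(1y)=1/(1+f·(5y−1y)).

step 1 [1y] zero: DF = P = 987/1000 ≈ 0.987000
step 2 [2y] zero: DF = P = 2377/2500 ≈ 0.950800
step 3 [3y] bond c/1=3/40: DF=(452057/400000 − 3/40·(0.987000+0.950800))/(1+3/40) = 9161/10000 ≈ 0.916100
step 4 [4y] zero: DF = P = 8673/10000 ≈ 0.867300
step 5 [5y] swap r/1=1671/45541: DF=(1 − 1671/45541·(0.987000+0.950800+0.916100+0.867300))/(1+1671/45541) = 8329/10000 ≈ 0.832900

1 1 987/1000
2 2 2377/2500
3 3 9161/10000
4 4 8673/10000
5 5 8329/10000
f(1y,5y) = ((987/1000)/(8329/10000) − 1)/(4) = 1541/33316 ≈ 4.6254%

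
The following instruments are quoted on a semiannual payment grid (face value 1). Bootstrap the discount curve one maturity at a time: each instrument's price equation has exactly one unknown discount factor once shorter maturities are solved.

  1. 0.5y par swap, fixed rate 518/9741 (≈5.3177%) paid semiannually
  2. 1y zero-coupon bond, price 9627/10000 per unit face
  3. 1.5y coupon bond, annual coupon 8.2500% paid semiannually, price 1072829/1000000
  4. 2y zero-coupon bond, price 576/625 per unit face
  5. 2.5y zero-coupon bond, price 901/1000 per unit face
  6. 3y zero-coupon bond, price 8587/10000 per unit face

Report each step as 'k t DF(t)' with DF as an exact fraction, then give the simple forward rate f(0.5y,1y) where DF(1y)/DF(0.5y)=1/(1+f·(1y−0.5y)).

step 1 [0.5y] swap r/2=259/9741: DF=(1 − 259/9741·(0))/(1+259/9741) = 9741/10000 ≈ 0.974100
step 2 [1y] zero: DF = P = 9627/10000 ≈ 0.962700
step 3 [1.5y] bond c/2=33/800: DF=(1072829/1000000 − 33/800·(0.974100+0.962700))/(1+33/800) = 596/625 ≈ 0.953600
step 4 [2y] zero: DF = P = 576/625 ≈ 0.921600
step 5 [2.5y] zero: DF = P = 901/1000 ≈ 0.901000
step 6 [3y] zero: DF = P = 8587/10000 ≈ 0.858700

1 1/2 9741/10000
2 1 9627/10000
3 3/2 596/625
4 2 576/625
5 5/2 901/1000
6 3 8587/10000
f(0.5y,1y) = ((9741/10000)/(9627/10000) − 1)/(1/2) = 76/3209 ≈ 2.3683%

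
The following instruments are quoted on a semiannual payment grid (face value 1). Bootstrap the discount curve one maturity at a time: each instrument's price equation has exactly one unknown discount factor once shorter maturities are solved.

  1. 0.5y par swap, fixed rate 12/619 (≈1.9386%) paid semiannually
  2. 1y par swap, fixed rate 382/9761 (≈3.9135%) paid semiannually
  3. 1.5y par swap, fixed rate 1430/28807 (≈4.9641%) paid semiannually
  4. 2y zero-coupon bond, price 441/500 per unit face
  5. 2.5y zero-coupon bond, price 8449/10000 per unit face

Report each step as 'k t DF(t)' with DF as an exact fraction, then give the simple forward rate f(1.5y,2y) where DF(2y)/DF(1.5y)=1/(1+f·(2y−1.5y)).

step 1 [0.5y] swap r/2=6/619: DF=(1 − 6/619·(0))/(1+6/619) = 619/625 ≈ 0.990400
step 2 [1y] swap r/2=191/9761: DF=(1 − 191/9761·(0.990400))/(1+191/9761) = 4809/5000 ≈ 0.961800
step 3 [1.5y] swap r/2=715/28807: DF=(1 − 715/28807·(0.990400+0.961800))/(1+715/28807) = 1857/2000 ≈ 0.928500
step 4 [2y] zero: DF = P = 441/500 ≈ 0.882000
step 5 [2.5y] zero: DF = P = 8449/10000 ≈ 0.844900

1 1/2 619/625
2 1 4809/5000
3 3/2 1857/2000
4 2 441/500
5 5/2 8449/10000
f(1.5y,2y) = ((1857/2000)/(441/500) − 1)/(1/2) = 31/294 ≈ 10.5442%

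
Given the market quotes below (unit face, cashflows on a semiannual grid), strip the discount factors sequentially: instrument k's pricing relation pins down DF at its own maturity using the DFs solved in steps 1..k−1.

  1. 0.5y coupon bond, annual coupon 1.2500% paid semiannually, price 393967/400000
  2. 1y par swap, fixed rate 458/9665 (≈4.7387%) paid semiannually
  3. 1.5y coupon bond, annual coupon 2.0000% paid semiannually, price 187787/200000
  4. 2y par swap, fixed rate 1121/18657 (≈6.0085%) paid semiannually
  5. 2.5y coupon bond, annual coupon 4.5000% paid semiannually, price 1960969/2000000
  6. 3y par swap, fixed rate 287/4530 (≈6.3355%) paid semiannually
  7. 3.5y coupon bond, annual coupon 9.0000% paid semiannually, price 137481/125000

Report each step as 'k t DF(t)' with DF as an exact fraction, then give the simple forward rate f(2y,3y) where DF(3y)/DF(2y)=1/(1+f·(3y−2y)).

1 1/2 2447/2500
2 1 4771/5000
3 3/2 1821/2000
4 2 8879/10000
5 5/2 548/625
6 3 4139/5000
7 7/2 1023/1250
f(2y,3y) = ((8879/10000)/(4139/5000) − 1)/(1) = 601/8278 ≈ 7.2602%

step 1 [0.5y] bond c/2=1/160: DF=(393967/400000 − 1/160·(0))/(1+1/160) = 2447/2500 ≈ 0.978800
step 2 [1y] swap r/2=229/9665: DF=(1 − 229/9665·(0.978800))/(1+229/9665) = 4771/5000 ≈ 0.954200
step 3 [1.5y] bond c/2=1/100: DF=(187787/200000 − 1/100·(0.978800+0.954200))/(1+1/100) = 1821/2000 ≈ 0.910500
step 4 [2y] swap r/2=1121/37314: DF=(1 − 1121/37314·(0.978800+0.954200+0.910500))/(1+1121/37314) = 8879/10000 ≈ 0.887900
step 5 [2.5y] bond c/2=9/400: DF=(1960969/2000000 − 9/400·(0.978800+0.954200+0.910500+0.887900))/(1+9/400) = 548/625 ≈ 0.876800
step 6 [3y] swap r/2=287/9060: DF=(1 − 287/9060·(0.978800+0.954200+0.910500+0.887900+0.876800))/(1+287/9060) = 4139/5000 ≈ 0.827800
step 7 [3.5y] bond c/2=9/200: DF=(137481/125000 − 9/200·(0.978800+0.954200+0.910500+0.887900+0.876800+0.827800))/(1+9/200) = 1023/1250 ≈ 0.818400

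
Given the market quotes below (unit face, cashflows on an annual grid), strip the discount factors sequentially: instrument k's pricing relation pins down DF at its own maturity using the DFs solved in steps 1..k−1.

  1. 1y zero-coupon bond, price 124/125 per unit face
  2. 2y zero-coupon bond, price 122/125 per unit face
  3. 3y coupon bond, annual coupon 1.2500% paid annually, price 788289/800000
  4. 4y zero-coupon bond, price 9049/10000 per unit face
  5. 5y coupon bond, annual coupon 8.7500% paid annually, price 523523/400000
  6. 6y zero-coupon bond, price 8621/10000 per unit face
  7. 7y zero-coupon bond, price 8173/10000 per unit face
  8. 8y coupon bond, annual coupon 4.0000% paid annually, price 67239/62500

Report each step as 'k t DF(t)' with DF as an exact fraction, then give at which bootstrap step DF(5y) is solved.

step 1 [1y] zero: DF = P = 124/125 ≈ 0.992000
step 2 [2y] zero: DF = P = 122/125 ≈ 0.976000
step 3 [3y] bond c/1=1/80: DF=(788289/800000 − 1/80·(0.992000+0.976000))/(1+1/80) = 9489/10000 ≈ 0.948900
step 4 [4y] zero: DF = P = 9049/10000 ≈ 0.904900
step 5 [5y] bond c/1=7/80: DF=(523523/400000 − 7/80·(0.992000+0.976000+0.948900+0.904900))/(1+7/80) = 112/125 ≈ 0.896000
step 6 [6y] zero: DF = P = 8621/10000 ≈ 0.862100
step 7 [7y] zero: DF = P = 8173/10000 ≈ 0.817300
step 8 [8y] bond c/1=1/25: DF=(67239/62500 − 1/25·(0.992000+0.976000+0.948900+0.904900+0.896000+0.862100+0.817300))/(1+1/25) = 1971/2500 ≈ 0.788400

1 1 124/125
2 2 122/125
3 3 9489/10000
4 4 9049/10000
5 5 112/125
6 6 8621/10000
7 7 8173/10000
8 8 1971/2500
DF(5y) is solved at step 5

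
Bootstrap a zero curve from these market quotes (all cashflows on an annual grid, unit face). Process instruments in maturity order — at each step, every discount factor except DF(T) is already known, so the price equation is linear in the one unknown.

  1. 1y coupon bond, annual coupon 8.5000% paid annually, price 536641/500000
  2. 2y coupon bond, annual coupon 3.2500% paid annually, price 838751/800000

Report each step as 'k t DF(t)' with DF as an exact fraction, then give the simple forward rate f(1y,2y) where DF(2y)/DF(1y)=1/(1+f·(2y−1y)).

1 1 2473/2500
2 2 9843/10000
f(1y,2y) = ((2473/2500)/(9843/10000) − 1)/(1) = 49/9843 ≈ 0.4978%

step 1 [1y] bond c/1=17/200: DF=(536641/500000 − 17/200·(0))/(1+17/200) = 2473/2500 ≈ 0.989200
step 2 [2y] bond c/1=13/400: DF=(838751/800000 − 13/400·(0.989200))/(1+13/400) = 9843/10000 ≈ 0.984300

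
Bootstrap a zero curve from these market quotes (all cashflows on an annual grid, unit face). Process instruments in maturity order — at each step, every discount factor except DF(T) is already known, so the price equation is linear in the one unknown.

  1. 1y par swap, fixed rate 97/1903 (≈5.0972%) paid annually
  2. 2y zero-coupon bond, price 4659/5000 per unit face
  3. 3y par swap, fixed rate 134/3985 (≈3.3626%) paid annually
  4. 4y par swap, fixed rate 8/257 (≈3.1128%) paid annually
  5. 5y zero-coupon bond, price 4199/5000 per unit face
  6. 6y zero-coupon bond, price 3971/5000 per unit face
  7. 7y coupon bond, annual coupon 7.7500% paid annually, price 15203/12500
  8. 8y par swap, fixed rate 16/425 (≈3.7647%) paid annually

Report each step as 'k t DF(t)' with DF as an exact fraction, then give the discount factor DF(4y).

1 1 1903/2000
2 2 4659/5000
3 3 4531/5000
4 4 1107/1250
5 5 4199/5000
6 6 3971/5000
7 7 7469/10000
8 8 93/125
DF(4y) = 1107/1250 ≈ 0.885600

step 1 [1y] swap r/1=97/1903: DF=(1 − 97/1903·(0))/(1+97/1903) = 1903/2000 ≈ 0.951500
step 2 [2y] zero: DF = P = 4659/5000 ≈ 0.931800
step 3 [3y] swap r/1=134/3985: DF=(1 − 134/3985·(0.951500+0.931800))/(1+134/3985) = 4531/5000 ≈ 0.906200
step 4 [4y] swap r/1=8/257: DF=(1 − 8/257·(0.951500+0.931800+0.906200))/(1+8/257) = 1107/1250 ≈ 0.885600
step 5 [5y] zero: DF = P = 4199/5000 ≈ 0.839800
step 6 [6y] zero: DF = P = 3971/5000 ≈ 0.794200
step 7 [7y] bond c/1=31/400: DF=(15203/12500 − 31/400·(0.951500+0.931800+0.906200+0.885600+0.839800+0.794200))/(1+31/400) = 7469/10000 ≈ 0.746900
step 8 [8y] swap r/1=16/425: DF=(1 − 16/425·(0.951500+0.931800+0.906200+0.885600+0.839800+0.794200+0.746900))/(1+16/425) = 93/125 ≈ 0.744000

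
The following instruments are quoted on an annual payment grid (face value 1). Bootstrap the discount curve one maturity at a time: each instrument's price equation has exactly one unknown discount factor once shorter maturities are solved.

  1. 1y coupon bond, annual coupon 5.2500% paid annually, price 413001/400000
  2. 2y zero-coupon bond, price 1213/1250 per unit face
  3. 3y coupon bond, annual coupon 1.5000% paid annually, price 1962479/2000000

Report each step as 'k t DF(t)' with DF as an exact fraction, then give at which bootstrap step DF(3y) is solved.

step 1 [1y] bond c/1=21/400: DF=(413001/400000 − 21/400·(0))/(1+21/400) = 981/1000 ≈ 0.981000
step 2 [2y] zero: DF = P = 1213/1250 ≈ 0.970400
step 3 [3y] bond c/1=3/200: DF=(1962479/2000000 − 3/200·(0.981000+0.970400))/(1+3/200) = 9379/10000 ≈ 0.937900

1 1 981/1000
2 2 1213/1250
3 3 9379/10000
DF(3y) is solved at step 3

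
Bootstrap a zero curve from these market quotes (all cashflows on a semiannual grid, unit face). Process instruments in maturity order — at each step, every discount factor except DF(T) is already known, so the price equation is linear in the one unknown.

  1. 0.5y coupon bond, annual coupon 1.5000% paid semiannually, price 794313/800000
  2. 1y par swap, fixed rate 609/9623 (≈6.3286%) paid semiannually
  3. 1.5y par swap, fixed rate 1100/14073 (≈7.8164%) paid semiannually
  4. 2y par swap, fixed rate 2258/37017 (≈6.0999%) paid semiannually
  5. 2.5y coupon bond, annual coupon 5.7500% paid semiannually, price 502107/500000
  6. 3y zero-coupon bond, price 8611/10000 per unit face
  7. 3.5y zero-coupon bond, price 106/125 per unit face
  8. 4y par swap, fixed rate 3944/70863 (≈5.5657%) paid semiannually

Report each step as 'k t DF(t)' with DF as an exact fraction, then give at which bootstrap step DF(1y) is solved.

1 1/2 1971/2000
2 1 9391/10000
3 3/2 89/100
4 2 8871/10000
5 5/2 8727/10000
6 3 8611/10000
7 7/2 106/125
8 4 2007/2500
DF(1y) is solved at step 2

step 1 [0.5y] bond c/2=3/400: DF=(794313/800000 − 3/400·(0))/(1+3/400) = 1971/2000 ≈ 0.985500
step 2 [1y] swap r/2=609/19246: DF=(1 − 609/19246·(0.985500))/(1+609/19246) = 9391/10000 ≈ 0.939100
step 3 [1.5y] swap r/2=550/14073: DF=(1 − 550/14073·(0.985500+0.939100))/(1+550/14073) = 89/100 ≈ 0.890000
step 4 [2y] swap r/2=1129/37017: DF=(1 − 1129/37017·(0.985500+0.939100+0.890000))/(1+1129/37017) = 8871/10000 ≈ 0.887100
step 5 [2.5y] bond c/2=23/800: DF=(502107/500000 − 23/800·(0.985500+0.939100+0.890000+0.887100))/(1+23/800) = 8727/10000 ≈ 0.872700
step 6 [3y] zero: DF = P = 8611/10000 ≈ 0.861100
step 7 [3.5y] zero: DF = P = 106/125 ≈ 0.848000
step 8 [4y] swap r/2=1972/70863: DF=(1 − 1972/70863·(0.985500+0.939100+0.890000+0.887100+0.872700+0.861100+0.848000))/(1+1972/70863) = 2007/2500 ≈ 0.802800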